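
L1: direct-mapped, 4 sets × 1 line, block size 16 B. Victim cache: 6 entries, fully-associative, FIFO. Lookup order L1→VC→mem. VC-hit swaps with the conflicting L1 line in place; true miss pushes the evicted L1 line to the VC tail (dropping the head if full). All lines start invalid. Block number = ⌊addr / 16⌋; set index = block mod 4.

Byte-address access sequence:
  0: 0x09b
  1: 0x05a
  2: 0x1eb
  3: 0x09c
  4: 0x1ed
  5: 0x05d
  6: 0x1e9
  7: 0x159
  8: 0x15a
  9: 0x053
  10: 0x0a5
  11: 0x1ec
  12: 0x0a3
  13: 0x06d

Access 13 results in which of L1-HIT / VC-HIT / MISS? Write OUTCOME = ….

OUTCOME = MISS

#0 0x9b→b9/s1 MISS; vc=[]
#1 0x5a→b5/s1 MISS; vc=[9]
#2 0x1eb→b30/s2 MISS; vc=[9]
#3 0x9c→b9/s1 VC-HIT; vc=[5]
#4 0x1ed→b30/s2 L1-HIT; vc=[5]
#5 0x5d→b5/s1 VC-HIT; vc=[9]
#6 0x1e9→b30/s2 L1-HIT; vc=[9]
#7 0x159→b21/s1 MISS; vc=[9,5]
#8 0x15a→b21/s1 L1-HIT; vc=[9,5]
#9 0x53→b5/s1 VC-HIT; vc=[9,21]
#10 0xa5→b10/s2 MISS; vc=[9,21,30]
#11 0x1ec→b30/s2 VC-HIT; vc=[9,21,10]
#12 0xa3→b10/s2 VC-HIT; vc=[9,21,30]
#13 0x6d→b6/s2 MISS; vc=[9,21,30,10]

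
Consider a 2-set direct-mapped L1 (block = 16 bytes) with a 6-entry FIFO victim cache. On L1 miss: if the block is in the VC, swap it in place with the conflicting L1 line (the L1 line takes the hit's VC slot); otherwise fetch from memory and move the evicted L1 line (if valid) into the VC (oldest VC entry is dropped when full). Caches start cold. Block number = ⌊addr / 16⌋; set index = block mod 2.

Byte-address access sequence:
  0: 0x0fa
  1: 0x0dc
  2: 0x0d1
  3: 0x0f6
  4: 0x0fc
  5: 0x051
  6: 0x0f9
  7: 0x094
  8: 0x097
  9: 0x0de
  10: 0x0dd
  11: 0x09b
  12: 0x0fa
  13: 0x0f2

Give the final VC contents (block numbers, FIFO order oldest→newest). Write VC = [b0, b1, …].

  [0] addr=0xfa blk=15 s=1: MISS | VC []
  [1] addr=0xdc blk=13 s=1: MISS | VC [15]
  [2] addr=0xd1 blk=13 s=1: L1-HIT | VC [15]
  [3] addr=0xf6 blk=15 s=1: VC-HIT | VC [13]
  [4] addr=0xfc blk=15 s=1: L1-HIT | VC [13]
  [5] addr=0x51 blk=5 s=1: MISS | VC [13, 15]
  [6] addr=0xf9 blk=15 s=1: VC-HIT | VC [13, 5]
  [7] addr=0x94 blk=9 s=1: MISS | VC [13, 5, 15]
  [8] addr=0x97 blk=9 s=1: L1-HIT | VC [13, 5, 15]
  [9] addr=0xde blk=13 s=1: VC-HIT | VC [9, 5, 15]
  [10] addr=0xdd blk=13 s=1: L1-HIT | VC [9, 5, 15]
  [11] addr=0x9b blk=9 s=1: VC-HIT | VC [13, 5, 15]
  [12] addr=0xfa blk=15 s=1: VC-HIT | VC [13, 5, 9]
  [13] addr=0xf2 blk=15 s=1: L1-HIT | VC [13, 5, 9]

VC = [13, 5, 9]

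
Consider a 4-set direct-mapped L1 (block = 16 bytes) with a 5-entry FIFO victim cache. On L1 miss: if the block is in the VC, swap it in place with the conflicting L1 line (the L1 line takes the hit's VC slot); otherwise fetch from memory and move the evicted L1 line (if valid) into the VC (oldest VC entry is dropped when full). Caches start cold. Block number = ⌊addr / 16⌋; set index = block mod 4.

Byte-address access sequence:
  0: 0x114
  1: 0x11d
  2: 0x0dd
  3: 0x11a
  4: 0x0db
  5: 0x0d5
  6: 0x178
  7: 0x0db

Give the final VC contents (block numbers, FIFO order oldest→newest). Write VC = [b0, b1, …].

#0 0x114→b17/s1 MISS; vc=[]
#1 0x11d→b17/s1 L1-HIT; vc=[]
#2 0xdd→b13/s1 MISS; vc=[17]
#3 0x11a→b17/s1 VC-HIT; vc=[13]
#4 0xdb→b13/s1 VC-HIT; vc=[17]
#5 0xd5→b13/s1 L1-HIT; vc=[17]
#6 0x178→b23/s3 MISS; vc=[17]
#7 0xdb→b13/s1 L1-HIT; vc=[17]

VC = [17]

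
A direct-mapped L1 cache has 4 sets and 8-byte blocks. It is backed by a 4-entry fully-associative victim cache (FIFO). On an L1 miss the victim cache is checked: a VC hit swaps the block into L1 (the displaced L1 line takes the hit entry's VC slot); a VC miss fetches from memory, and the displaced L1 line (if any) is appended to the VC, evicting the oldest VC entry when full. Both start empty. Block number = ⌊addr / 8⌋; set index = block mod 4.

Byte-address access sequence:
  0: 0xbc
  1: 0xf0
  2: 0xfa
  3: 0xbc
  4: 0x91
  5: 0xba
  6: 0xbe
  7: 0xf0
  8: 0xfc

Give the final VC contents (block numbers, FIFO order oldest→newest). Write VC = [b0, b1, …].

VC = [23, 18]

#0 0xbc→b23/s3 MISS; vc=[]
#1 0xf0→b30/s2 MISS; vc=[]
#2 0xfa→b31/s3 MISS; vc=[23]
#3 0xbc→b23/s3 VC-HIT; vc=[31]
#4 0x91→b18/s2 MISS; vc=[31,30]
#5 0xba→b23/s3 L1-HIT; vc=[31,30]
#6 0xbe→b23/s3 L1-HIT; vc=[31,30]
#7 0xf0→b30/s2 VC-HIT; vc=[31,18]
#8 0xfc→b31/s3 VC-HIT; vc=[23,18]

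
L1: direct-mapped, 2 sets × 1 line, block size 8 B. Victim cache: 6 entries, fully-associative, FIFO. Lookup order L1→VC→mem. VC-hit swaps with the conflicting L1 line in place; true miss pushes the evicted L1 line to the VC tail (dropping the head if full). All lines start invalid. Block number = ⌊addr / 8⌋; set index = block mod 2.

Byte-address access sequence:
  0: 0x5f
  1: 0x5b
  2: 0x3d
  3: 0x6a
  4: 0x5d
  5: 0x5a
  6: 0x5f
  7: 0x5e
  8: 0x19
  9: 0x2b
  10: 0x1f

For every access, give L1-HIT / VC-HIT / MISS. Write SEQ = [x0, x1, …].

0: 0x5f (blk 11, set 1) → MISS  vc=[]
1: 0x5b (blk 11, set 1) → L1-HIT  vc=[]
2: 0x3d (blk 7, set 1) → MISS  vc=[11]
3: 0x6a (blk 13, set 1) → MISS  vc=[11, 7]
4: 0x5d (blk 11, set 1) → VC-HIT  vc=[13, 7]
5: 0x5a (blk 11, set 1) → L1-HIT  vc=[13, 7]
6: 0x5f (blk 11, set 1) → L1-HIT  vc=[13, 7]
7: 0x5e (blk 11, set 1) → L1-HIT  vc=[13, 7]
8: 0x19 (blk 3, set 1) → MISS  vc=[13, 7, 11]
9: 0x2b (blk 5, set 1) → MISS  vc=[13, 7, 11, 3]
10: 0x1f (blk 3, set 1) → VC-HIT  vc=[13, 7, 11, 5]

SEQ = [MISS, L1-HIT, MISS, MISS, VC-HIT, L1-HIT, L1-HIT, L1-HIT, MISS, MISS, VC-HIT]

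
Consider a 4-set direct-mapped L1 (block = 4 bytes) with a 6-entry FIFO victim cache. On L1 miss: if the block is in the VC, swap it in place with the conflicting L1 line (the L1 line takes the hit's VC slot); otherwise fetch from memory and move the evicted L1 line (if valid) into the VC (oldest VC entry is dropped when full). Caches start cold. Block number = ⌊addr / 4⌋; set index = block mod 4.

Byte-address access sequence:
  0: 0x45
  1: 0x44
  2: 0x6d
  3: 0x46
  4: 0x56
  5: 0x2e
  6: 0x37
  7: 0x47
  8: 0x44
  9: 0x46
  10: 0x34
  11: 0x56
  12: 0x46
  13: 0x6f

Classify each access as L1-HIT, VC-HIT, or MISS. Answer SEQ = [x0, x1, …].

SEQ = [MISS, L1-HIT, MISS, L1-HIT, MISS, MISS, MISS, VC-HIT, L1-HIT, L1-HIT, VC-HIT, VC-HIT, VC-HIT, VC-HIT]

  [0] addr=0x45 blk=17 s=1: MISS | VC []
  [1] addr=0x44 blk=17 s=1: L1-HIT | VC []
  [2] addr=0x6d blk=27 s=3: MISS | VC []
  [3] addr=0x46 blk=17 s=1: L1-HIT | VC []
  [4] addr=0x56 blk=21 s=1: MISS | VC [17]
  [5] addr=0x2e blk=11 s=3: MISS | VC [17, 27]
  [6] addr=0x37 blk=13 s=1: MISS | VC [17, 27, 21]
  [7] addr=0x47 blk=17 s=1: VC-HIT | VC [13, 27, 21]
  [8] addr=0x44 blk=17 s=1: L1-HIT | VC [13, 27, 21]
  [9] addr=0x46 blk=17 s=1: L1-HIT | VC [13, 27, 21]
  [10] addr=0x34 blk=13 s=1: VC-HIT | VC [17, 27, 21]
  [11] addr=0x56 blk=21 s=1: VC-HIT | VC [17, 27, 13]
  [12] addr=0x46 blk=17 s=1: VC-HIT | VC [21, 27, 13]
  [13] addr=0x6f blk=27 s=3: VC-HIT | VC [21, 11, 13]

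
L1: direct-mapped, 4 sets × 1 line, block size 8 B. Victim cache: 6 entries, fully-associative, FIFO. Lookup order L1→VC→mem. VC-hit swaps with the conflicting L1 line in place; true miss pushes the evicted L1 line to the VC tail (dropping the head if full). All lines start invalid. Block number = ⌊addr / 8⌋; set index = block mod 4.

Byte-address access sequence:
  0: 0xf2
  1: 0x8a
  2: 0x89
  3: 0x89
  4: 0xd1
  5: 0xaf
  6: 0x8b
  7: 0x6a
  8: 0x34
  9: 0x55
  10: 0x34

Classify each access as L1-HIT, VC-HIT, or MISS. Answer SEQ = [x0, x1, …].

SEQ = [MISS, MISS, L1-HIT, L1-HIT, MISS, MISS, VC-HIT, MISS, MISS, MISS, VC-HIT]

0: 0xf2 (blk 30, set 2) → MISS  vc=[]
1: 0x8a (blk 17, set 1) → MISS  vc=[]
2: 0x89 (blk 17, set 1) → L1-HIT  vc=[]
3: 0x89 (blk 17, set 1) → L1-HIT  vc=[]
4: 0xd1 (blk 26, set 2) → MISS  vc=[30]
5: 0xaf (blk 21, set 1) → MISS  vc=[30, 17]
6: 0x8b (blk 17, set 1) → VC-HIT  vc=[30, 21]
7: 0x6a (blk 13, set 1) → MISS  vc=[30, 21, 17]
8: 0x34 (blk 6, set 2) → MISS  vc=[30, 21, 17, 26]
9: 0x55 (blk 10, set 2) → MISS  vc=[30, 21, 17, 26, 6]
10: 0x34 (blk 6, set 2) → VC-HIT  vc=[30, 21, 17, 26, 10]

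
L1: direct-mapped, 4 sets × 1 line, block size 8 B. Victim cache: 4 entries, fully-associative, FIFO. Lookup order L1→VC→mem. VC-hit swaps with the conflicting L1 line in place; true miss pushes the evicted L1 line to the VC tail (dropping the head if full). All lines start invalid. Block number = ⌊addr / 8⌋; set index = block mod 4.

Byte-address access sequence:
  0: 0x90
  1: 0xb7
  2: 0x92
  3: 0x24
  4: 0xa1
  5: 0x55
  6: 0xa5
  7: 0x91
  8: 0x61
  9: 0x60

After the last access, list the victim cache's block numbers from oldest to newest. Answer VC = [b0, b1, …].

VC = [22, 4, 10, 20]

#0 0x90→b18/s2 MISS; vc=[]
#1 0xb7→b22/s2 MISS; vc=[18]
#2 0x92→b18/s2 VC-HIT; vc=[22]
#3 0x24→b4/s0 MISS; vc=[22]
#4 0xa1→b20/s0 MISS; vc=[22,4]
#5 0x55→b10/s2 MISS; vc=[22,4,18]
#6 0xa5→b20/s0 L1-HIT; vc=[22,4,18]
#7 0x91→b18/s2 VC-HIT; vc=[22,4,10]
#8 0x61→b12/s0 MISS; vc=[22,4,10,20]
#9 0x60→b12/s0 L1-HIT; vc=[22,4,10,20]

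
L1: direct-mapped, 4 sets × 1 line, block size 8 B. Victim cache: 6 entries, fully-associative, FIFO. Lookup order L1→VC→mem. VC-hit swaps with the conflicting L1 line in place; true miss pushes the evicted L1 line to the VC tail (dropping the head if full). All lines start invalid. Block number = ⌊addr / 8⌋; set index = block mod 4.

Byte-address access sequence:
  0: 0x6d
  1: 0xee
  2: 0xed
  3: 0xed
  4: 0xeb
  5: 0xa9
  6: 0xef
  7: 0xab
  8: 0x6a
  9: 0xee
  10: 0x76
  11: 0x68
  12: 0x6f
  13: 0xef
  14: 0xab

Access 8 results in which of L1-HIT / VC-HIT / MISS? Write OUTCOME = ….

#0 0x6d→b13/s1 MISS; vc=[]
#1 0xee→b29/s1 MISS; vc=[13]
#2 0xed→b29/s1 L1-HIT; vc=[13]
#3 0xed→b29/s1 L1-HIT; vc=[13]
#4 0xeb→b29/s1 L1-HIT; vc=[13]
#5 0xa9→b21/s1 MISS; vc=[13,29]
#6 0xef→b29/s1 VC-HIT; vc=[13,21]
#7 0xab→b21/s1 VC-HIT; vc=[13,29]
#8 0x6a→b13/s1 VC-HIT; vc=[21,29]
#9 0xee→b29/s1 VC-HIT; vc=[21,13]
#10 0x76→b14/s2 MISS; vc=[21,13]
#11 0x68→b13/s1 VC-HIT; vc=[21,29]
#12 0x6f→b13/s1 L1-HIT; vc=[21,29]
#13 0xef→b29/s1 VC-HIT; vc=[21,13]
#14 0xab→b21/s1 VC-HIT; vc=[29,13]

OUTCOME = VC-HIT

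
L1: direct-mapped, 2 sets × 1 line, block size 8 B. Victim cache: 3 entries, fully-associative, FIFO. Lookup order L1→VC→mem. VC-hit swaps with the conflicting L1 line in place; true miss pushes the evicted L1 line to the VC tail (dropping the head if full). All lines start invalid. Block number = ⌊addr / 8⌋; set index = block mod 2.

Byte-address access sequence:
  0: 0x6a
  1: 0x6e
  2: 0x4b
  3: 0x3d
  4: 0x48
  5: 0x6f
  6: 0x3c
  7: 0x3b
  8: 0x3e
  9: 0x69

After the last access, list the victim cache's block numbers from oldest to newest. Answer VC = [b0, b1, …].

  [0] addr=0x6a blk=13 s=1: MISS | VC []
  [1] addr=0x6e blk=13 s=1: L1-HIT | VC []
  [2] addr=0x4b blk=9 s=1: MISS | VC [13]
  [3] addr=0x3d blk=7 s=1: MISS | VC [13, 9]
  [4] addr=0x48 blk=9 s=1: VC-HIT | VC [13, 7]
  [5] addr=0x6f blk=13 s=1: VC-HIT | VC [9, 7]
  [6] addr=0x3c blk=7 s=1: VC-HIT | VC [9, 13]
  [7] addr=0x3b blk=7 s=1: L1-HIT | VC [9, 13]
  [8] addr=0x3e blk=7 s=1: L1-HIT | VC [9, 13]
  [9] addr=0x69 blk=13 s=1: VC-HIT | VC [9, 7]

VC = [9, 7]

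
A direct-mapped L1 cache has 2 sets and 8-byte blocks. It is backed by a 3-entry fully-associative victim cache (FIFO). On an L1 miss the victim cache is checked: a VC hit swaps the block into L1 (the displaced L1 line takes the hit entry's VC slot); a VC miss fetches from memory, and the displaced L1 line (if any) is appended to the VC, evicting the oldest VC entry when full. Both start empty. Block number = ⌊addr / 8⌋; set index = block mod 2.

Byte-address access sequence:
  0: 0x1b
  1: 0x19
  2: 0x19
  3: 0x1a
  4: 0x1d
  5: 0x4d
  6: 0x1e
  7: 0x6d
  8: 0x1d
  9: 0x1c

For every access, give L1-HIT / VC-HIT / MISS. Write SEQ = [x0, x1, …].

0: 0x1b (blk 3, set 1) → MISS  vc=[]
1: 0x19 (blk 3, set 1) → L1-HIT  vc=[]
2: 0x19 (blk 3, set 1) → L1-HIT  vc=[]
3: 0x1a (blk 3, set 1) → L1-HIT  vc=[]
4: 0x1d (blk 3, set 1) → L1-HIT  vc=[]
5: 0x4d (blk 9, set 1) → MISS  vc=[3]
6: 0x1e (blk 3, set 1) → VC-HIT  vc=[9]
7: 0x6d (blk 13, set 1) → MISS  vc=[9, 3]
8: 0x1d (blk 3, set 1) → VC-HIT  vc=[9, 13]
9: 0x1c (blk 3, set 1) → L1-HIT  vc=[9, 13]

SEQ = [MISS, L1-HIT, L1-HIT, L1-HIT, L1-HIT, MISS, VC-HIT, MISS, VC-HIT, L1-HIT]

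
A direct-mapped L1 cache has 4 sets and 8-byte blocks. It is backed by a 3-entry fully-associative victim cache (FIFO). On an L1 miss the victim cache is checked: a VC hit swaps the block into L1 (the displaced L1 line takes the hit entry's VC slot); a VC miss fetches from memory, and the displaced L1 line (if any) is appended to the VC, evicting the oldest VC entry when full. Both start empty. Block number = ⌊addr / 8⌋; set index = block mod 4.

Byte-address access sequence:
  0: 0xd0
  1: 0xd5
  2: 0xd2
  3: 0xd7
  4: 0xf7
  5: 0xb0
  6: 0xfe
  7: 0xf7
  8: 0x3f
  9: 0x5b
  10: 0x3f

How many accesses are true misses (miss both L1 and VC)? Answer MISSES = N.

MISSES = 6

  [0] addr=0xd0 blk=26 s=2: MISS | VC []
  [1] addr=0xd5 blk=26 s=2: L1-HIT | VC []
  [2] addr=0xd2 blk=26 s=2: L1-HIT | VC []
  [3] addr=0xd7 blk=26 s=2: L1-HIT | VC []
  [4] addr=0xf7 blk=30 s=2: MISS | VC [26]
  [5] addr=0xb0 blk=22 s=2: MISS | VC [26, 30]
  [6] addr=0xfe blk=31 s=3: MISS | VC [26, 30]
  [7] addr=0xf7 blk=30 s=2: VC-HIT | VC [26, 22]
  [8] addr=0x3f blk=7 s=3: MISS | VC [26, 22, 31]
  [9] addr=0x5b blk=11 s=3: MISS | VC [22, 31, 7]
  [10] addr=0x3f blk=7 s=3: VC-HIT | VC [22, 31, 11]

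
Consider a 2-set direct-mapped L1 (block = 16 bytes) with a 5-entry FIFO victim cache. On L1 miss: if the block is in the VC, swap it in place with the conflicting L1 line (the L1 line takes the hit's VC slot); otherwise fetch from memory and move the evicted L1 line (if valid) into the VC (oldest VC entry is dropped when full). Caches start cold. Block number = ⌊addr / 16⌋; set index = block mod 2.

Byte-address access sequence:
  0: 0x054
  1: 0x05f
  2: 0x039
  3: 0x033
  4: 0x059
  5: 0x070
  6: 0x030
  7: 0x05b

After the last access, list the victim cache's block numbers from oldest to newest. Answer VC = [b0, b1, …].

VC = [7, 3]

#0 0x54→b5/s1 MISS; vc=[]
#1 0x5f→b5/s1 L1-HIT; vc=[]
#2 0x39→b3/s1 MISS; vc=[5]
#3 0x33→b3/s1 L1-HIT; vc=[5]
#4 0x59→b5/s1 VC-HIT; vc=[3]
#5 0x70→b7/s1 MISS; vc=[3,5]
#6 0x30→b3/s1 VC-HIT; vc=[7,5]
#7 0x5b→b5/s1 VC-HIT; vc=[7,3]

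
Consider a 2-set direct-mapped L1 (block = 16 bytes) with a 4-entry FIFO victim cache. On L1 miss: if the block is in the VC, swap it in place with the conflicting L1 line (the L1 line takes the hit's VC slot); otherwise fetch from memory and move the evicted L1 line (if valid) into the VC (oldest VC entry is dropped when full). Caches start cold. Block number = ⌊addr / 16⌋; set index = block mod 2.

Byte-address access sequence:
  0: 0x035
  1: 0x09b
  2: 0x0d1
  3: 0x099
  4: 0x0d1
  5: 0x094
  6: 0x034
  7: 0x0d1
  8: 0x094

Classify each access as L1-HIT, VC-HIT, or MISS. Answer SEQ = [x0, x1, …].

  [0] addr=0x35 blk=3 s=1: MISS | VC []
  [1] addr=0x9b blk=9 s=1: MISS | VC [3]
  [2] addr=0xd1 blk=13 s=1: MISS | VC [3, 9]
  [3] addr=0x99 blk=9 s=1: VC-HIT | VC [3, 13]
  [4] addr=0xd1 blk=13 s=1: VC-HIT | VC [3, 9]
  [5] addr=0x94 blk=9 s=1: VC-HIT | VC [3, 13]
  [6] addr=0x34 blk=3 s=1: VC-HIT | VC [9, 13]
  [7] addr=0xd1 blk=13 s=1: VC-HIT | VC [9, 3]
  [8] addr=0x94 blk=9 s=1: VC-HIT | VC [13, 3]

SEQ = [MISS, MISS, MISS, VC-HIT, VC-HIT, VC-HIT, VC-HIT, VC-HIT, VC-HIT]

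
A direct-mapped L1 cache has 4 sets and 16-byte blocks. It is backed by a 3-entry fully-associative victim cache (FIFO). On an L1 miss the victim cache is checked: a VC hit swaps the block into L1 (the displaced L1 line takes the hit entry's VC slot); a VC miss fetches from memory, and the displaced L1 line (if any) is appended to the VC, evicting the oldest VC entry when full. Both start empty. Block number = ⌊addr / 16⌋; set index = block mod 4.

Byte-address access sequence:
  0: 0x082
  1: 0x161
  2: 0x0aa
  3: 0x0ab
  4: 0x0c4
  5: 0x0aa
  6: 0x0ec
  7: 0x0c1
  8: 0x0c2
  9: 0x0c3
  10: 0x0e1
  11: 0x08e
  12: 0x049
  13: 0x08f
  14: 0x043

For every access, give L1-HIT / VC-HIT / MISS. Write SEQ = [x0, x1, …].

  [0] addr=0x82 blk=8 s=0: MISS | VC []
  [1] addr=0x161 blk=22 s=2: MISS | VC []
  [2] addr=0xaa blk=10 s=2: MISS | VC [22]
  [3] addr=0xab blk=10 s=2: L1-HIT | VC [22]
  [4] addr=0xc4 blk=12 s=0: MISS | VC [22, 8]
  [5] addr=0xaa blk=10 s=2: L1-HIT | VC [22, 8]
  [6] addr=0xec blk=14 s=2: MISS | VC [22, 8, 10]
  [7] addr=0xc1 blk=12 s=0: L1-HIT | VC [22, 8, 10]
  [8] addr=0xc2 blk=12 s=0: L1-HIT | VC [22, 8, 10]
  [9] addr=0xc3 blk=12 s=0: L1-HIT | VC [22, 8, 10]
  [10] addr=0xe1 blk=14 s=2: L1-HIT | VC [22, 8, 10]
  [11] addr=0x8e blk=8 s=0: VC-HIT | VC [22, 12, 10]
  [12] addr=0x49 blk=4 s=0: MISS | VC [12, 10, 8]
  [13] addr=0x8f blk=8 s=0: VC-HIT | VC [12, 10, 4]
  [14] addr=0x43 blk=4 s=0: VC-HIT | VC [12, 10, 8]

SEQ = [MISS, MISS, MISS, L1-HIT, MISS, L1-HIT, MISS, L1-HIT, L1-HIT, L1-HIT, L1-HIT, VC-HIT, MISS, VC-HIT, VC-HIT]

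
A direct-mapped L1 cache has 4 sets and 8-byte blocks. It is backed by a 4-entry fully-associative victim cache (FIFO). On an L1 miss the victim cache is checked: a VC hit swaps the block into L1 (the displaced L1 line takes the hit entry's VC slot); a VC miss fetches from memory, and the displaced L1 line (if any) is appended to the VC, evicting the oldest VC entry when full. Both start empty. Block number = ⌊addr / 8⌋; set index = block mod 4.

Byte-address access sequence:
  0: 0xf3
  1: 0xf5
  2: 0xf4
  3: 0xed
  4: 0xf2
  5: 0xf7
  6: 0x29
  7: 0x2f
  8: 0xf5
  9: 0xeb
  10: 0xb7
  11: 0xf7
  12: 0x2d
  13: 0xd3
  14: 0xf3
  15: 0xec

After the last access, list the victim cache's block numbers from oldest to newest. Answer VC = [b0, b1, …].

  [0] addr=0xf3 blk=30 s=2: MISS | VC []
  [1] addr=0xf5 blk=30 s=2: L1-HIT | VC []
  [2] addr=0xf4 blk=30 s=2: L1-HIT | VC []
  [3] addr=0xed blk=29 s=1: MISS | VC []
  [4] addr=0xf2 blk=30 s=2: L1-HIT | VC []
  [5] addr=0xf7 blk=30 s=2: L1-HIT | VC []
  [6] addr=0x29 blk=5 s=1: MISS | VC [29]
  [7] addr=0x2f blk=5 s=1: L1-HIT | VC [29]
  [8] addr=0xf5 blk=30 s=2: L1-HIT | VC [29]
  [9] addr=0xeb blk=29 s=1: VC-HIT | VC [5]
  [10] addr=0xb7 blk=22 s=2: MISS | VC [5, 30]
  [11] addr=0xf7 blk=30 s=2: VC-HIT | VC [5, 22]
  [12] addr=0x2d blk=5 s=1: VC-HIT | VC [29, 22]
  [13] addr=0xd3 blk=26 s=2: MISS | VC [29, 22, 30]
  [14] addr=0xf3 blk=30 s=2: VC-HIT | VC [29, 22, 26]
  [15] addr=0xec blk=29 s=1: VC-HIT | VC [5, 22, 26]

VC = [5, 22, 26]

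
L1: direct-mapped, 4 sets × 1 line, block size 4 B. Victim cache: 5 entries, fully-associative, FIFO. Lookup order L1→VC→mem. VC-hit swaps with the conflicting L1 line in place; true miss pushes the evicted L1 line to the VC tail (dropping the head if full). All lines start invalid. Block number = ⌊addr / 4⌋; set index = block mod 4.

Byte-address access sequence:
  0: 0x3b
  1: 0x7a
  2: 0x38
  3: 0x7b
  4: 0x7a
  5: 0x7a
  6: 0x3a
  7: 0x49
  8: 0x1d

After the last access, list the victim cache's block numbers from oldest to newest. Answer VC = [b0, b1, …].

  [0] addr=0x3b blk=14 s=2: MISS | VC []
  [1] addr=0x7a blk=30 s=2: MISS | VC [14]
  [2] addr=0x38 blk=14 s=2: VC-HIT | VC [30]
  [3] addr=0x7b blk=30 s=2: VC-HIT | VC [14]
  [4] addr=0x7a blk=30 s=2: L1-HIT | VC [14]
  [5] addr=0x7a blk=30 s=2: L1-HIT | VC [14]
  [6] addr=0x3a blk=14 s=2: VC-HIT | VC [30]
  [7] addr=0x49 blk=18 s=2: MISS | VC [30, 14]
  [8] addr=0x1d blk=7 s=3: MISS | VC [30, 14]

VC = [30, 14]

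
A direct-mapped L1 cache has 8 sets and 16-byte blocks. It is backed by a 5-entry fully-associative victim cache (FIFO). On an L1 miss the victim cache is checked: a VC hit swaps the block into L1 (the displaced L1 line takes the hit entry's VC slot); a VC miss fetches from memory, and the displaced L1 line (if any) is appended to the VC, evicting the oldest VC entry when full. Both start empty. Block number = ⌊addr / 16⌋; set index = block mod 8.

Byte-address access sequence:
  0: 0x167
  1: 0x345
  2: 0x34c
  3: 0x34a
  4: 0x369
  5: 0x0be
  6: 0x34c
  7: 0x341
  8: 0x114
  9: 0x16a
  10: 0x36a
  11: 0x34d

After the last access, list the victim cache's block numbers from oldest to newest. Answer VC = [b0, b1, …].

VC = [22]

#0 0x167→b22/s6 MISS; vc=[]
#1 0x345→b52/s4 MISS; vc=[]
#2 0x34c→b52/s4 L1-HIT; vc=[]
#3 0x34a→b52/s4 L1-HIT; vc=[]
#4 0x369→b54/s6 MISS; vc=[22]
#5 0xbe→b11/s3 MISS; vc=[22]
#6 0x34c→b52/s4 L1-HIT; vc=[22]
#7 0x341→b52/s4 L1-HIT; vc=[22]
#8 0x114→b17/s1 MISS; vc=[22]
#9 0x16a→b22/s6 VC-HIT; vc=[54]
#10 0x36a→b54/s6 VC-HIT; vc=[22]
#11 0x34d→b52/s4 L1-HIT; vc=[22]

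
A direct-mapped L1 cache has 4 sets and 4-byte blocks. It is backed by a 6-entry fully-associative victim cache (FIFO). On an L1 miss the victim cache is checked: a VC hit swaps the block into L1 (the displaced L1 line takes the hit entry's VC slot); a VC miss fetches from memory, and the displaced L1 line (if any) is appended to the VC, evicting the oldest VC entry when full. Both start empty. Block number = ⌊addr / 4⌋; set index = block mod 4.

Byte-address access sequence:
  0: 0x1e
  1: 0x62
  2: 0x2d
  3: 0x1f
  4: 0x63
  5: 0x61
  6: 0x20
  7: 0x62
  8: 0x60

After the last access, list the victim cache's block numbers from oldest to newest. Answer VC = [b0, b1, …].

#0 0x1e→b7/s3 MISS; vc=[]
#1 0x62→b24/s0 MISS; vc=[]
#2 0x2d→b11/s3 MISS; vc=[7]
#3 0x1f→b7/s3 VC-HIT; vc=[11]
#4 0x63→b24/s0 L1-HIT; vc=[11]
#5 0x61→b24/s0 L1-HIT; vc=[11]
#6 0x20→b8/s0 MISS; vc=[11,24]
#7 0x62→b24/s0 VC-HIT; vc=[11,8]
#8 0x60→b24/s0 L1-HIT; vc=[11,8]

VC = [11, 8]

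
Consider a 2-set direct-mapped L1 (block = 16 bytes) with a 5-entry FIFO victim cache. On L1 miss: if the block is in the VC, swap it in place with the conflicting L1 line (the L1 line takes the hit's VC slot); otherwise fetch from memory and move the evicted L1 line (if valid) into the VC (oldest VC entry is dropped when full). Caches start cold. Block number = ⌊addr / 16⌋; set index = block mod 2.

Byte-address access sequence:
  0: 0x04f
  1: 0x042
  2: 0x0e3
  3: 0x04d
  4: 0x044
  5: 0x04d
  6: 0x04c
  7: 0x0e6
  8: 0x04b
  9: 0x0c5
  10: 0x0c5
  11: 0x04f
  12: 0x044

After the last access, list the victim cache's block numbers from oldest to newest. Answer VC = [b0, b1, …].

VC = [14, 12]

#0 0x4f→b4/s0 MISS; vc=[]
#1 0x42→b4/s0 L1-HIT; vc=[]
#2 0xe3→b14/s0 MISS; vc=[4]
#3 0x4d→b4/s0 VC-HIT; vc=[14]
#4 0x44→b4/s0 L1-HIT; vc=[14]
#5 0x4d→b4/s0 L1-HIT; vc=[14]
#6 0x4c→b4/s0 L1-HIT; vc=[14]
#7 0xe6→b14/s0 VC-HIT; vc=[4]
#8 0x4b→b4/s0 VC-HIT; vc=[14]
#9 0xc5→b12/s0 MISS; vc=[14,4]
#10 0xc5→b12/s0 L1-HIT; vc=[14,4]
#11 0x4f→b4/s0 VC-HIT; vc=[14,12]
#12 0x44→b4/s0 L1-HIT; vc=[14,12]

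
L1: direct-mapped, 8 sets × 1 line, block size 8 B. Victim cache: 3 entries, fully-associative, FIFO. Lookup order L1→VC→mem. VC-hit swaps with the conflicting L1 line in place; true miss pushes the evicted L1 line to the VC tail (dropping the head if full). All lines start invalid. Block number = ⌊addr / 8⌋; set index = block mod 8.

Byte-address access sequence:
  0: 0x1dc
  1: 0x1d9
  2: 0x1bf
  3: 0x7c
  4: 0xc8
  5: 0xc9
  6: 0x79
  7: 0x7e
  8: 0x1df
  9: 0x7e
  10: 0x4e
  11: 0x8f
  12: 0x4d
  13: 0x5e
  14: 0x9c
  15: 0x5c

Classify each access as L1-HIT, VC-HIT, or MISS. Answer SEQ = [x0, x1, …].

  [0] addr=0x1dc blk=59 s=3: MISS | VC []
  [1] addr=0x1d9 blk=59 s=3: L1-HIT | VC []
  [2] addr=0x1bf blk=55 s=7: MISS | VC []
  [3] addr=0x7c blk=15 s=7: MISS | VC [55]
  [4] addr=0xc8 blk=25 s=1: MISS | VC [55]
  [5] addr=0xc9 blk=25 s=1: L1-HIT | VC [55]
  [6] addr=0x79 blk=15 s=7: L1-HIT | VC [55]
  [7] addr=0x7e blk=15 s=7: L1-HIT | VC [55]
  [8] addr=0x1df blk=59 s=3: L1-HIT | VC [55]
  [9] addr=0x7e blk=15 s=7: L1-HIT | VC [55]
  [10] addr=0x4e blk=9 s=1: MISS | VC [55, 25]
  [11] addr=0x8f blk=17 s=1: MISS | VC [55, 25, 9]
  [12] addr=0x4d blk=9 s=1: VC-HIT | VC [55, 25, 17]
  [13] addr=0x5e blk=11 s=3: MISS | VC [25, 17, 59]
  [14] addr=0x9c blk=19 s=3: MISS | VC [17, 59, 11]
  [15] addr=0x5c blk=11 s=3: VC-HIT | VC [17, 59, 19]

SEQ = [MISS, L1-HIT, MISS, MISS, MISS, L1-HIT, L1-HIT, L1-HIT, L1-HIT, L1-HIT, MISS, MISS, VC-HIT, MISS, MISS, VC-HIT]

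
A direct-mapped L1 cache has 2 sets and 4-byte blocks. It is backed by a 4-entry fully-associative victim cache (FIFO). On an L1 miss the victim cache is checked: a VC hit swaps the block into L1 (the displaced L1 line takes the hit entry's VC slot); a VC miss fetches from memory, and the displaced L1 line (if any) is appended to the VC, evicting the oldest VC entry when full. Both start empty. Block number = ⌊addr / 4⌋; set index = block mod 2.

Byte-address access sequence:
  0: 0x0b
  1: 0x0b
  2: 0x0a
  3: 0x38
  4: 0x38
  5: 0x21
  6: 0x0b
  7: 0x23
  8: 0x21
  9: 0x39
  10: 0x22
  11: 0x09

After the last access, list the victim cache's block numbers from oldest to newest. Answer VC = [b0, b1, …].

  [0] addr=0xb blk=2 s=0: MISS | VC []
  [1] addr=0xb blk=2 s=0: L1-HIT | VC []
  [2] addr=0xa blk=2 s=0: L1-HIT | VC []
  [3] addr=0x38 blk=14 s=0: MISS | VC [2]
  [4] addr=0x38 blk=14 s=0: L1-HIT | VC [2]
  [5] addr=0x21 blk=8 s=0: MISS | VC [2, 14]
  [6] addr=0xb blk=2 s=0: VC-HIT | VC [8, 14]
  [7] addr=0x23 blk=8 s=0: VC-HIT | VC [2, 14]
  [8] addr=0x21 blk=8 s=0: L1-HIT | VC [2, 14]
  [9] addr=0x39 blk=14 s=0: VC-HIT | VC [2, 8]
  [10] addr=0x22 blk=8 s=0: VC-HIT | VC [2, 14]
  [11] addr=0x9 blk=2 s=0: VC-HIT | VC [8, 14]

VC = [8, 14]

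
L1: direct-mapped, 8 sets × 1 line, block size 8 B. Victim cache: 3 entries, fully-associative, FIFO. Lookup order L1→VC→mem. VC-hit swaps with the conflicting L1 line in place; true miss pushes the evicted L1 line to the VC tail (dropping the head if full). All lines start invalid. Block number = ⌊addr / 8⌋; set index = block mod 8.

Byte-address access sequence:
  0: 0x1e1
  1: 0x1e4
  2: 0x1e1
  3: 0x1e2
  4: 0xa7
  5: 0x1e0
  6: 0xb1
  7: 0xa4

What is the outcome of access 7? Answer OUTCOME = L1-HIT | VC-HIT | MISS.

OUTCOME = VC-HIT

#0 0x1e1→b60/s4 MISS; vc=[]
#1 0x1e4→b60/s4 L1-HIT; vc=[]
#2 0x1e1→b60/s4 L1-HIT; vc=[]
#3 0x1e2→b60/s4 L1-HIT; vc=[]
#4 0xa7→b20/s4 MISS; vc=[60]
#5 0x1e0→b60/s4 VC-HIT; vc=[20]
#6 0xb1→b22/s6 MISS; vc=[20]
#7 0xa4→b20/s4 VC-HIT; vc=[60]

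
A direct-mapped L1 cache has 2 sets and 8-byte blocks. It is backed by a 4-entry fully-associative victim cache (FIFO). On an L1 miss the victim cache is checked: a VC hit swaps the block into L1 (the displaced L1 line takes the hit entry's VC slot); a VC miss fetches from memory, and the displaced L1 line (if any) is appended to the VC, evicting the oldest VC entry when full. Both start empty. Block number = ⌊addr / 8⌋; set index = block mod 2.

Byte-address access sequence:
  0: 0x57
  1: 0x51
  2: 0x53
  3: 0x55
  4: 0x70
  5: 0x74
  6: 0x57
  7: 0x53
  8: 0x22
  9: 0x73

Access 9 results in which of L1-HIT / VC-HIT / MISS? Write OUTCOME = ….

#0 0x57→b10/s0 MISS; vc=[]
#1 0x51→b10/s0 L1-HIT; vc=[]
#2 0x53→b10/s0 L1-HIT; vc=[]
#3 0x55→b10/s0 L1-HIT; vc=[]
#4 0x70→b14/s0 MISS; vc=[10]
#5 0x74→b14/s0 L1-HIT; vc=[10]
#6 0x57→b10/s0 VC-HIT; vc=[14]
#7 0x53→b10/s0 L1-HIT; vc=[14]
#8 0x22→b4/s0 MISS; vc=[14,10]
#9 0x73→b14/s0 VC-HIT; vc=[4,10]

OUTCOME = VC-HIT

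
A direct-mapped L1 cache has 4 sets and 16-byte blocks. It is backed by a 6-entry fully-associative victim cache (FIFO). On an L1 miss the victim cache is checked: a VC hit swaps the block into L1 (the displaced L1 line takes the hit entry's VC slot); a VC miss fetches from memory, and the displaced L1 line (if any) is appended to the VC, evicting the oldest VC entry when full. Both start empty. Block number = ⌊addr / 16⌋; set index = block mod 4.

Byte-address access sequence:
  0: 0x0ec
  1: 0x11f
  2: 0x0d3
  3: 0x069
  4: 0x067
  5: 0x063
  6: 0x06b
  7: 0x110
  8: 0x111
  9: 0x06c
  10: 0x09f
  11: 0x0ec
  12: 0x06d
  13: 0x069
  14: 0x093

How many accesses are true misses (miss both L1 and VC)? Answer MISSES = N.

MISSES = 5

#0 0xec→b14/s2 MISS; vc=[]
#1 0x11f→b17/s1 MISS; vc=[]
#2 0xd3→b13/s1 MISS; vc=[17]
#3 0x69→b6/s2 MISS; vc=[17,14]
#4 0x67→b6/s2 L1-HIT; vc=[17,14]
#5 0x63→b6/s2 L1-HIT; vc=[17,14]
#6 0x6b→b6/s2 L1-HIT; vc=[17,14]
#7 0x110→b17/s1 VC-HIT; vc=[13,14]
#8 0x111→b17/s1 L1-HIT; vc=[13,14]
#9 0x6c→b6/s2 L1-HIT; vc=[13,14]
#10 0x9f→b9/s1 MISS; vc=[13,14,17]
#11 0xec→b14/s2 VC-HIT; vc=[13,6,17]
#12 0x6d→b6/s2 VC-HIT; vc=[13,14,17]
#13 0x69→b6/s2 L1-HIT; vc=[13,14,17]
#14 0x93→b9/s1 L1-HIT; vc=[13,14,17]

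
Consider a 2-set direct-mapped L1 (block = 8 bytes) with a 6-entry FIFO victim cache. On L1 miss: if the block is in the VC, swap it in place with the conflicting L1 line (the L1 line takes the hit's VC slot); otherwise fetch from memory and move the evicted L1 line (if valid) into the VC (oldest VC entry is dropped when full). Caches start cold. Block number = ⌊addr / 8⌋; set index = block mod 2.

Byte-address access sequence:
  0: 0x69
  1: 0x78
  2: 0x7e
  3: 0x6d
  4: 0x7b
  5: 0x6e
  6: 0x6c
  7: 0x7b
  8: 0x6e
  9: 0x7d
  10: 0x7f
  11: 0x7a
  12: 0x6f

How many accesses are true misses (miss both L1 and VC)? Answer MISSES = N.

MISSES = 2

  [0] addr=0x69 blk=13 s=1: MISS | VC []
  [1] addr=0x78 blk=15 s=1: MISS | VC [13]
  [2] addr=0x7e blk=15 s=1: L1-HIT | VC [13]
  [3] addr=0x6d blk=13 s=1: VC-HIT | VC [15]
  [4] addr=0x7b blk=15 s=1: VC-HIT | VC [13]
  [5] addr=0x6e blk=13 s=1: VC-HIT | VC [15]
  [6] addr=0x6c blk=13 s=1: L1-HIT | VC [15]
  [7] addr=0x7b blk=15 s=1: VC-HIT | VC [13]
  [8] addr=0x6e blk=13 s=1: VC-HIT | VC [15]
  [9] addr=0x7d blk=15 s=1: VC-HIT | VC [13]
  [10] addr=0x7f blk=15 s=1: L1-HIT | VC [13]
  [11] addr=0x7a blk=15 s=1: L1-HIT | VC [13]
  [12] addr=0x6f blk=13 s=1: VC-HIT | VC [15]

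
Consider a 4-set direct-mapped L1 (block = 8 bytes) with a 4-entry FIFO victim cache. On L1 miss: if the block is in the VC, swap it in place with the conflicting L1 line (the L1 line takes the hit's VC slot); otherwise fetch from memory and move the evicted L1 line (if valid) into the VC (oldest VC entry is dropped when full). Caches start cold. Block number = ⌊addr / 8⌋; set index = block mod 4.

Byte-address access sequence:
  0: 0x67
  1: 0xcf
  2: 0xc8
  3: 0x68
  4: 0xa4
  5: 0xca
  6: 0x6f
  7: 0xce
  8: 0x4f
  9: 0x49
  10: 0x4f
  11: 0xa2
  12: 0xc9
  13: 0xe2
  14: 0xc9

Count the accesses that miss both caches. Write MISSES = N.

MISSES = 6

#0 0x67→b12/s0 MISS; vc=[]
#1 0xcf→b25/s1 MISS; vc=[]
#2 0xc8→b25/s1 L1-HIT; vc=[]
#3 0x68→b13/s1 MISS; vc=[25]
#4 0xa4→b20/s0 MISS; vc=[25,12]
#5 0xca→b25/s1 VC-HIT; vc=[13,12]
#6 0x6f→b13/s1 VC-HIT; vc=[25,12]
#7 0xce→b25/s1 VC-HIT; vc=[13,12]
#8 0x4f→b9/s1 MISS; vc=[13,12,25]
#9 0x49→b9/s1 L1-HIT; vc=[13,12,25]
#10 0x4f→b9/s1 L1-HIT; vc=[13,12,25]
#11 0xa2→b20/s0 L1-HIT; vc=[13,12,25]
#12 0xc9→b25/s1 VC-HIT; vc=[13,12,9]
#13 0xe2→b28/s0 MISS; vc=[13,12,9,20]
#14 0xc9→b25/s1 L1-HIT; vc=[13,12,9,20]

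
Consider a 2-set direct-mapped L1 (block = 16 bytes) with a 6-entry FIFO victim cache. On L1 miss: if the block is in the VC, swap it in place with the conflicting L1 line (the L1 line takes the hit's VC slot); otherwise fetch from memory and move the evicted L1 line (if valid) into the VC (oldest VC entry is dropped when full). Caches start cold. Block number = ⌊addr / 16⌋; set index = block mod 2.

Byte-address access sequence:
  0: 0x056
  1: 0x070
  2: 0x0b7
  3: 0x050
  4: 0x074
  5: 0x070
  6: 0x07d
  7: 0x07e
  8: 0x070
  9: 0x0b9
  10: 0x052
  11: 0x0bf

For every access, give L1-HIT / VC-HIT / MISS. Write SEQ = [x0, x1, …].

SEQ = [MISS, MISS, MISS, VC-HIT, VC-HIT, L1-HIT, L1-HIT, L1-HIT, L1-HIT, VC-HIT, VC-HIT, VC-HIT]

  [0] addr=0x56 blk=5 s=1: MISS | VC []
  [1] addr=0x70 blk=7 s=1: MISS | VC [5]
  [2] addr=0xb7 blk=11 s=1: MISS | VC [5, 7]
  [3] addr=0x50 blk=5 s=1: VC-HIT | VC [11, 7]
  [4] addr=0x74 blk=7 s=1: VC-HIT | VC [11, 5]
  [5] addr=0x70 blk=7 s=1: L1-HIT | VC [11, 5]
  [6] addr=0x7d blk=7 s=1: L1-HIT | VC [11, 5]
  [7] addr=0x7e blk=7 s=1: L1-HIT | VC [11, 5]
  [8] addr=0x70 blk=7 s=1: L1-HIT | VC [11, 5]
  [9] addr=0xb9 blk=11 s=1: VC-HIT | VC [7, 5]
  [10] addr=0x52 blk=5 s=1: VC-HIT | VC [7, 11]
  [11] addr=0xbf blk=11 s=1: VC-HIT | VC [7, 5]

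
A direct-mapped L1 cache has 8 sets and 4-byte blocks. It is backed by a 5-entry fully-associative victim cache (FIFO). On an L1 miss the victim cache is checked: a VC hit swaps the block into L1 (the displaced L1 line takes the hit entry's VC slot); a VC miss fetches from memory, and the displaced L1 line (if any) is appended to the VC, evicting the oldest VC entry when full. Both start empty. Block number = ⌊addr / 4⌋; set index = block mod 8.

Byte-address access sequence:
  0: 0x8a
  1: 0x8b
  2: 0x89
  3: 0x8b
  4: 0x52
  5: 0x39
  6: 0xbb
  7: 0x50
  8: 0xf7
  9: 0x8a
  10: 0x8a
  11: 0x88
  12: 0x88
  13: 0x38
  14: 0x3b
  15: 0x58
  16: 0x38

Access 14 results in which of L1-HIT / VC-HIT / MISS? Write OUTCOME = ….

0: 0x8a (blk 34, set 2) → MISS  vc=[]
1: 0x8b (blk 34, set 2) → L1-HIT  vc=[]
2: 0x89 (blk 34, set 2) → L1-HIT  vc=[]
3: 0x8b (blk 34, set 2) → L1-HIT  vc=[]
4: 0x52 (blk 20, set 4) → MISS  vc=[]
5: 0x39 (blk 14, set 6) → MISS  vc=[]
6: 0xbb (blk 46, set 6) → MISS  vc=[14]
7: 0x50 (blk 20, set 4) → L1-HIT  vc=[14]
8: 0xf7 (blk 61, set 5) → MISS  vc=[14]
9: 0x8a (blk 34, set 2) → L1-HIT  vc=[14]
10: 0x8a (blk 34, set 2) → L1-HIT  vc=[14]
11: 0x88 (blk 34, set 2) → L1-HIT  vc=[14]
12: 0x88 (blk 34, set 2) → L1-HIT  vc=[14]
13: 0x38 (blk 14, set 6) → VC-HIT  vc=[46]
14: 0x3b (blk 14, set 6) → L1-HIT  vc=[46]
15: 0x58 (blk 22, set 6) → MISS  vc=[46, 14]
16: 0x38 (blk 14, set 6) → VC-HIT  vc=[46, 22]

OUTCOME = L1-HIT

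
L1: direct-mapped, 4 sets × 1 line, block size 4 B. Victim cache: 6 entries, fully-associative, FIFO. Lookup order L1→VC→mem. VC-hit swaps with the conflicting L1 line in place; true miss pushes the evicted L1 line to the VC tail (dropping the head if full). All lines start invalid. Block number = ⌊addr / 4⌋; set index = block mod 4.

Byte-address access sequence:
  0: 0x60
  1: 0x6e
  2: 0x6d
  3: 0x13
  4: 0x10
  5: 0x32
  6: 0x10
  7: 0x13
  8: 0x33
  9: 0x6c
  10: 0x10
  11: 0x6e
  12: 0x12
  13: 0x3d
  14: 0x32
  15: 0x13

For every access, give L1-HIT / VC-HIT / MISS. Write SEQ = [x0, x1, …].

  [0] addr=0x60 blk=24 s=0: MISS | VC []
  [1] addr=0x6e blk=27 s=3: MISS | VC []
  [2] addr=0x6d blk=27 s=3: L1-HIT | VC []
  [3] addr=0x13 blk=4 s=0: MISS | VC [24]
  [4] addr=0x10 blk=4 s=0: L1-HIT | VC [24]
  [5] addr=0x32 blk=12 s=0: MISS | VC [24, 4]
  [6] addr=0x10 blk=4 s=0: VC-HIT | VC [24, 12]
  [7] addr=0x13 blk=4 s=0: L1-HIT | VC [24, 12]
  [8] addr=0x33 blk=12 s=0: VC-HIT | VC [24, 4]
  [9] addr=0x6c blk=27 s=3: L1-HIT | VC [24, 4]
  [10] addr=0x10 blk=4 s=0: VC-HIT | VC [24, 12]
  [11] addr=0x6e blk=27 s=3: L1-HIT | VC [24, 12]
  [12] addr=0x12 blk=4 s=0: L1-HIT | VC [24, 12]
  [13] addr=0x3d blk=15 s=3: MISS | VC [24, 12, 27]
  [14] addr=0x32 blk=12 s=0: VC-HIT | VC [24, 4, 27]
  [15] addr=0x13 blk=4 s=0: VC-HIT | VC [24, 12, 27]

SEQ = [MISS, MISS, L1-HIT, MISS, L1-HIT, MISS, VC-HIT, L1-HIT, VC-HIT, L1-HIT, VC-HIT, L1-HIT, L1-HIT, MISS, VC-HIT, VC-HIT]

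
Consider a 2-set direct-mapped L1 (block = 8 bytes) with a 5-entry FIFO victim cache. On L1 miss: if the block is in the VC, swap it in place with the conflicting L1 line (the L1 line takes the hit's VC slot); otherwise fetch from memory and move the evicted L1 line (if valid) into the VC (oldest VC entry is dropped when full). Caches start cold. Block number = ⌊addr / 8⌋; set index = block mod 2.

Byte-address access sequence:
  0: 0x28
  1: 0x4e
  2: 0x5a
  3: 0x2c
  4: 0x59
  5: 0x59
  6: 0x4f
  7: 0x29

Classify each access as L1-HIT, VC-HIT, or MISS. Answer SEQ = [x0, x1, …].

#0 0x28→b5/s1 MISS; vc=[]
#1 0x4e→b9/s1 MISS; vc=[5]
#2 0x5a→b11/s1 MISS; vc=[5,9]
#3 0x2c→b5/s1 VC-HIT; vc=[11,9]
#4 0x59→b11/s1 VC-HIT; vc=[5,9]
#5 0x59→b11/s1 L1-HIT; vc=[5,9]
#6 0x4f→b9/s1 VC-HIT; vc=[5,11]
#7 0x29→b5/s1 VC-HIT; vc=[9,11]

SEQ = [MISS, MISS, MISS, VC-HIT, VC-HIT, L1-HIT, VC-HIT, VC-HIT]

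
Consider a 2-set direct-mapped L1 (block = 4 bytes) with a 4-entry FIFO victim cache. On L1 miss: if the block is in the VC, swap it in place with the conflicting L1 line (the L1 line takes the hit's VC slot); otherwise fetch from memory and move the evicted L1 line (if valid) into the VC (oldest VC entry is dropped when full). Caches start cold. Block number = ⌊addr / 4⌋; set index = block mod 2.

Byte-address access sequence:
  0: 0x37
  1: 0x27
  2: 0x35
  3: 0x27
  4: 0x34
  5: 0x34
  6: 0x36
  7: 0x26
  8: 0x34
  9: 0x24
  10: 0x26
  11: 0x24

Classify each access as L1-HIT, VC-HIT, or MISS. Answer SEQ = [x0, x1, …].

SEQ = [MISS, MISS, VC-HIT, VC-HIT, VC-HIT, L1-HIT, L1-HIT, VC-HIT, VC-HIT, VC-HIT, L1-HIT, L1-HIT]

0: 0x37 (blk 13, set 1) → MISS  vc=[]
1: 0x27 (blk 9, set 1) → MISS  vc=[13]
2: 0x35 (blk 13, set 1) → VC-HIT  vc=[9]
3: 0x27 (blk 9, set 1) → VC-HIT  vc=[13]
4: 0x34 (blk 13, set 1) → VC-HIT  vc=[9]
5: 0x34 (blk 13, set 1) → L1-HIT  vc=[9]
6: 0x36 (blk 13, set 1) → L1-HIT  vc=[9]
7: 0x26 (blk 9, set 1) → VC-HIT  vc=[13]
8: 0x34 (blk 13, set 1) → VC-HIT  vc=[9]
9: 0x24 (blk 9, set 1) → VC-HIT  vc=[13]
10: 0x26 (blk 9, set 1) → L1-HIT  vc=[13]
11: 0x24 (blk 9, set 1) → L1-HIT  vc=[13]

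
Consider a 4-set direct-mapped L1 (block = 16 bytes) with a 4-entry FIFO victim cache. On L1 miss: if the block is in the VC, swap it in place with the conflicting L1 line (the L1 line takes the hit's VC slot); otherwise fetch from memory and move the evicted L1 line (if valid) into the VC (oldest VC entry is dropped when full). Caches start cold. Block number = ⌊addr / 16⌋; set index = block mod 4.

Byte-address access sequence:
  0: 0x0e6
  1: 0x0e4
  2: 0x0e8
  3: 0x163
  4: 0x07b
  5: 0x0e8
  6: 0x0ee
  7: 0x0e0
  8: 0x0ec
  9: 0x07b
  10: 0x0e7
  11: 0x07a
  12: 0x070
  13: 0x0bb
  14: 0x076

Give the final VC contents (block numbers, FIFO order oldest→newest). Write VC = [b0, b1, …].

VC = [22, 11]

  [0] addr=0xe6 blk=14 s=2: MISS | VC []
  [1] addr=0xe4 blk=14 s=2: L1-HIT | VC []
  [2] addr=0xe8 blk=14 s=2: L1-HIT | VC []
  [3] addr=0x163 blk=22 s=2: MISS | VC [14]
  [4] addr=0x7b blk=7 s=3: MISS | VC [14]
  [5] addr=0xe8 blk=14 s=2: VC-HIT | VC [22]
  [6] addr=0xee blk=14 s=2: L1-HIT | VC [22]
  [7] addr=0xe0 blk=14 s=2: L1-HIT | VC [22]
  [8] addr=0xec blk=14 s=2: L1-HIT | VC [22]
  [9] addr=0x7b blk=7 s=3: L1-HIT | VC [22]
  [10] addr=0xe7 blk=14 s=2: L1-HIT | VC [22]
  [11] addr=0x7a blk=7 s=3: L1-HIT | VC [22]
  [12] addr=0x70 blk=7 s=3: L1-HIT | VC [22]
  [13] addr=0xbb blk=11 s=3: MISS | VC [22, 7]
  [14] addr=0x76 blk=7 s=3: VC-HIT | VC [22, 11]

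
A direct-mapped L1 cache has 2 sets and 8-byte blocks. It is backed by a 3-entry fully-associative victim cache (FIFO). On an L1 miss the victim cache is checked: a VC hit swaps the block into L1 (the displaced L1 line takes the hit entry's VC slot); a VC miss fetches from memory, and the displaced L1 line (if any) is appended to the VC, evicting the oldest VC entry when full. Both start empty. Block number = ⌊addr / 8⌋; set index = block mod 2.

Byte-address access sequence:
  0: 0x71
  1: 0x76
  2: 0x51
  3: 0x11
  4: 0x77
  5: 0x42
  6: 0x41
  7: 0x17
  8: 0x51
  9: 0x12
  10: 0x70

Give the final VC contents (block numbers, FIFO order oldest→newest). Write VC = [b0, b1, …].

VC = [8, 10, 2]

0: 0x71 (blk 14, set 0) → MISS  vc=[]
1: 0x76 (blk 14, set 0) → L1-HIT  vc=[]
2: 0x51 (blk 10, set 0) → MISS  vc=[14]
3: 0x11 (blk 2, set 0) → MISS  vc=[14, 10]
4: 0x77 (blk 14, set 0) → VC-HIT  vc=[2, 10]
5: 0x42 (blk 8, set 0) → MISS  vc=[2, 10, 14]
6: 0x41 (blk 8, set 0) → L1-HIT  vc=[2, 10, 14]
7: 0x17 (blk 2, set 0) → VC-HIT  vc=[8, 10, 14]
8: 0x51 (blk 10, set 0) → VC-HIT  vc=[8, 2, 14]
9: 0x12 (blk 2, set 0) → VC-HIT  vc=[8, 10, 14]
10: 0x70 (blk 14, set 0) → VC-HIT  vc=[8, 10, 2]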